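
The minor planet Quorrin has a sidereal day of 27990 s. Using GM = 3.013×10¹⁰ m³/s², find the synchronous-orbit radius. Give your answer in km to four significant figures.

r_sync ≈ 842.5 km

A synchronous orbit has period T, so by Kepler's third law a = (μT²/4π²)^(1/3).
μT²/4π² = 3.013×10¹⁰ × (2.799×10⁴)² / 39.48 = 5.979×10¹⁷ m³.
a = 8.425×10⁵ m = 842.46 km.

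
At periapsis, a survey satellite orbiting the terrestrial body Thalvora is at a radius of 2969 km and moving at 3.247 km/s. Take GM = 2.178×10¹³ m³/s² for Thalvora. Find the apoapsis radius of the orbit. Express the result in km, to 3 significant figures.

apoapsis radius ≈ 7580 km

r_p = 2.969×10⁶ m.
Specific energy ε = v²/2 − μ/r = -2.064×10⁶ J/kg, so a = −μ/(2ε) = 5.275×10⁶ m.
The apsides satisfy r_p + r_a = 2a, so the apoapsis radius is 2a − r_p = 7.582×10⁶ m = 7581.8 km.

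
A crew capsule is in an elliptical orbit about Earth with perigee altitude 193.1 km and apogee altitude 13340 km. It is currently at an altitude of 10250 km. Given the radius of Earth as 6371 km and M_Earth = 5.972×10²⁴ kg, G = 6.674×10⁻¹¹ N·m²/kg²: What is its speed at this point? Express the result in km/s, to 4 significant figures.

v ≈ 4.198 km/s

μ = GM = 6.674×10⁻¹¹ × 5.972×10²⁴ = 3.986×10¹⁴ m³/s².
r_p = 6371 + 193.1 = 6564.1 km = 6.5641×10⁶ m.
r_a = 6371 + 13340 = 19711 km = 1.9711×10⁷ m.
r = 6371 + 10250 = 16621 km = 1.662×10⁷ m.
Semi-major axis a = (r_p + r_a)/2 = 13138 km = 1.314×10⁷ m.
Vis-viva: v² = μ(2/r − 1/a) = 3.986×10¹⁴ × (1.203×10⁻⁷ − 7.612×10⁻⁸) = 1.762×10⁷ m²/s².
v = 4198 m/s = 4.198 km/s.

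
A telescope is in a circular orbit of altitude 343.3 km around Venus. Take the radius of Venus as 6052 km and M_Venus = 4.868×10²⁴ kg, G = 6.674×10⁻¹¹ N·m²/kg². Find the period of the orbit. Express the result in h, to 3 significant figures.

μ = GM = 6.674×10⁻¹¹ × 4.868×10²⁴ = 3.249×10¹⁴ m³/s².
r = 6052 + 343.3 = 6395.3 km = 6.3953×10⁶ m.
Kepler's third law: T = 2π√(r³/μ) = 2π√((6.395×10⁶)³ / 3.249×10¹⁴).
r³/μ = 8.051×10⁵ s², so T = 2π × 8.973×10² = 5.638×10³ s.
Converting: 5.638×10³ s ÷ 3600 = 1.566 h.

T ≈ 1.57 h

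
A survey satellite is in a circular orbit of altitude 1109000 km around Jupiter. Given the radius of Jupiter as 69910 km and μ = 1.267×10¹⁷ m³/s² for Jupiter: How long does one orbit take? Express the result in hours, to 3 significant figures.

T ≈ 198 hours

r = 69910 + 1109000 = 1178900 km = 1.1789×10⁹ m.
Kepler's third law: T = 2π√(r³/μ) = 2π√((1.179×10⁹)³ / 1.267×10¹⁷).
r³/μ = 1.293×10¹⁰ s², so T = 2π × 1.137×10⁵ = 7.145×10⁵ s.
Converting: 7.145×10⁵ s ÷ 3600 = 198.5 hours.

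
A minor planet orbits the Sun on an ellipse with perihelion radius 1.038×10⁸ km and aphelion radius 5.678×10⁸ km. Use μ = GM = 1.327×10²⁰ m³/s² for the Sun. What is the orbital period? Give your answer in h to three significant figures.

Semi-major axis a = (r_p + r_a)/2 = (1.0380×10⁸ + 5.6780×10⁸)/2 = 3.3580×10⁸ km = 3.358×10¹¹ m.
By Kepler's third law T = 2π√(a³/μ) = 2π × 1.689×10⁷ = 1.061×10⁸ s.
= 29480 h.

T ≈ 29500 h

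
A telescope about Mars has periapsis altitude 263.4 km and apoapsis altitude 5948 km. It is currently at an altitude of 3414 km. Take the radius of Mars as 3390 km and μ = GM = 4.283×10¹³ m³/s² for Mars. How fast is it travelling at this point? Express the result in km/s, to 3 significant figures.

v ≈ 2.45 km/s

r_p = 3390 + 263.4 = 3653.4 km = 3.6534×10⁶ m.
r_a = 3390 + 5948 = 9338.0 km = 9.3380×10⁶ m.
r = 3390 + 3414 = 6804.0 km = 6.804×10⁶ m.
Semi-major axis a = (r_p + r_a)/2 = 6495.7 km = 6.496×10⁶ m.
Vis-viva: v² = μ(2/r − 1/a) = 4.283×10¹³ × (2.939×10⁻⁷ − 1.539×10⁻⁷) = 5.996×10⁶ m²/s².
v = 2449 m/s = 2.449 km/s.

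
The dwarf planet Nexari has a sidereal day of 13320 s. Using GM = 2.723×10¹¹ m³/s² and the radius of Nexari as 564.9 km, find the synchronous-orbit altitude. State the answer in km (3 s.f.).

A synchronous orbit has period T, so by Kepler's third law a = (μT²/4π²)^(1/3).
μT²/4π² = 2.723×10¹¹ × (1.332×10⁴)² / 39.48 = 1.224×10¹⁸ m³.
a = 1.070×10⁶ m = 1069.6 km.
Altitude h = a − R = 1069.6 − 564.9 = 504.73 km.

h_sync ≈ 505 km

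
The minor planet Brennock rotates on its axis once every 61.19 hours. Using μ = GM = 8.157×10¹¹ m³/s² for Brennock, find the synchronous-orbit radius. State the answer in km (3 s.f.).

r_sync ≈ 10000 km

T = 61.19 hours = 2.203×10⁵ s.
A synchronous orbit has period T, so by Kepler's third law a = (μT²/4π²)^(1/3).
μT²/4π² = 8.157×10¹¹ × (2.203×10⁵)² / 39.48 = 1.003×10²¹ m³.
a = 1.001×10⁷ m = 10009 km.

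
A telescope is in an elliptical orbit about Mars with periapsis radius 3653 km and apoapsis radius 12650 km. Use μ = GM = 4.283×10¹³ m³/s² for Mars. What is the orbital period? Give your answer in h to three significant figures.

T ≈ 6.21 h

Semi-major axis a = (r_p + r_a)/2 = (3653.0 + 12650)/2 = 8151.5 km = 8.152×10⁶ m.
By Kepler's third law T = 2π√(a³/μ) = 2π × 3.556×10³ = 2.234×10⁴ s.
= 6.207 h.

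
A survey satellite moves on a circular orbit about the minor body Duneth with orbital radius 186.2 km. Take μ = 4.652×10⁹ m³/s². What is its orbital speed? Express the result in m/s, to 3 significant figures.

v ≈ 158 m/s

r = 186.2 km = 1.862×10⁵ m.
For a circular orbit v = √(μ/r) = √(4.652×10⁹ / 1.862×10⁵) = √(2.498×10⁴) = 158.1 m/s.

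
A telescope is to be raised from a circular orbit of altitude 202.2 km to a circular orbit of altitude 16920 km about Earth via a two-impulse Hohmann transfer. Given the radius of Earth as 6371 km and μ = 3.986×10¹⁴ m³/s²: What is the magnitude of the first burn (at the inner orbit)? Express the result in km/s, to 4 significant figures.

r₁ = 6371 + 202.2 = 6573.2 km = 6.5732×10⁶ m.
r₂ = 6371 + 16920 = 23291 km = 2.3291×10⁷ m.
Transfer ellipse a_t = (r₁ + r₂)/2 = 1.493×10⁷ m.
At r₁: circular v_c1 = √(μ/r₁) = 7787 m/s; transfer-perigee v_p = √[μ(2/r₁ − 1/a_t)] = 9726 m/s.
Δv₁ = v_p − v_c1 = 1938 m/s.
= 1.938 km/s.

Δv ≈ 1.938 km/s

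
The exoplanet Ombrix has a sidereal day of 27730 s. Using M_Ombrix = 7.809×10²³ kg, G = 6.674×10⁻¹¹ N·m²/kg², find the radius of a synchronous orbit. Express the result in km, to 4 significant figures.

r_sync ≈ 10050 km

μ = GM = 6.674×10⁻¹¹ × 7.809×10²³ = 5.212×10¹³ m³/s².
A synchronous orbit has period T, so by Kepler's third law a = (μT²/4π²)^(1/3).
μT²/4π² = 5.212×10¹³ × (2.773×10⁴)² / 39.48 = 1.015×10²¹ m³.
a = 1.005×10⁷ m = 10050 km.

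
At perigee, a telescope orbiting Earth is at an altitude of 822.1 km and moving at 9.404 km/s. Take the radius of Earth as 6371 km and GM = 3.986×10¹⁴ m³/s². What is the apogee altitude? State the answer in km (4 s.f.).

apogee altitude ≈ 22040 km

r_p = 6371 + 822.1 = 7193.1 km = 7.193×10⁶ m.
Specific energy ε = v²/2 − μ/r = -1.120×10⁷ J/kg, so a = −μ/(2ε) = 1.780×10⁷ m.
The apsides satisfy r_p + r_a = 2a, so the apogee radius is 2a − r_p = 2.841×10⁷ m = 28407 km.
Apogee altitude = 28407 − 6371 = 22036 km.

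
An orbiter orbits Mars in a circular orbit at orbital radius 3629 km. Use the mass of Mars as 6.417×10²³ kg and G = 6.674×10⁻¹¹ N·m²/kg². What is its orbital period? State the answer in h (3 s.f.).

μ = GM = 6.674×10⁻¹¹ × 6.417×10²³ = 4.283×10¹³ m³/s².
r = 3629 km = 3.629×10⁶ m.
Kepler's third law: T = 2π√(r³/μ) = 2π√((3.629×10⁶)³ / 4.283×10¹³).
r³/μ = 1.116×10⁶ s², so T = 2π × 1.056×10³ = 6.637×10³ s.
Converting: 6.637×10³ s ÷ 3600 = 1.844 h.

T ≈ 1.84 h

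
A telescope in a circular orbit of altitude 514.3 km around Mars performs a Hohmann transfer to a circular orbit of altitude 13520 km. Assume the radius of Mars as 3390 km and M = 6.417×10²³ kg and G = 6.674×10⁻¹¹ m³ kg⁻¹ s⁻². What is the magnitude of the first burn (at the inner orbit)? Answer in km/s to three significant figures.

μ = GM = 6.674×10⁻¹¹ × 6.417×10²³ = 4.283×10¹³ m³/s².
r₁ = 3390 + 514.3 = 3904.3 km = 3.9043×10⁶ m.
r₂ = 3390 + 13520 = 16910 km = 1.6910×10⁷ m.
Transfer ellipse a_t = (r₁ + r₂)/2 = 1.041×10⁷ m.
At r₁: circular v_c1 = √(μ/r₁) = 3312 m/s; transfer-periapsis v_p = √[μ(2/r₁ − 1/a_t)] = 4222 m/s.
Δv₁ = v_p − v_c1 = 909.8 m/s.
= 0.9098 km/s.

Δv ≈ 0.91 km/s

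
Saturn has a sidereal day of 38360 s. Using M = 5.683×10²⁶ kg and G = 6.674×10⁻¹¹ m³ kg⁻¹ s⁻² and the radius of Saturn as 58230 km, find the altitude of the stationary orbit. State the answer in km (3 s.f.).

h_sync ≈ 54000 km

μ = GM = 6.674×10⁻¹¹ × 5.683×10²⁶ = 3.793×10¹⁶ m³/s².
A synchronous orbit has period T, so by Kepler's third law a = (μT²/4π²)^(1/3).
μT²/4π² = 3.793×10¹⁶ × (3.836×10⁴)² / 39.48 = 1.414×10²⁴ m³.
a = 1.122×10⁸ m = 1.1223×10⁵ km.
Altitude h = a − R = 1.1223×10⁵ − 58230 = 54003 km.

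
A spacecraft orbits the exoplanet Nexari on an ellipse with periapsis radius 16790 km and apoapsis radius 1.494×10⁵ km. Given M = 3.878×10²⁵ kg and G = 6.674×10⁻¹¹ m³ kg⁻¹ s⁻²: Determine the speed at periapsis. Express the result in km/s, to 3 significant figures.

μ = GM = 6.674×10⁻¹¹ × 3.878×10²⁵ = 2.588×10¹⁵ m³/s².
Semi-major axis a = (r_p + r_a)/2 = 83095 km = 8.310×10⁷ m.
Vis-viva: v² = μ(2/r − 1/a) = 2.588×10¹⁵ × (1.191×10⁻⁷ − 1.203×10⁻⁸) = 2.772×10⁸ m²/s².
v = 16650 m/s = 16.65 km/s.

v ≈ 16.6 km/s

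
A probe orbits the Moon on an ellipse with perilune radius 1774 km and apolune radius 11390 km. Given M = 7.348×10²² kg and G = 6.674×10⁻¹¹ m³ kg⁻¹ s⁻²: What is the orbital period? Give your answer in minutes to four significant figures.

T ≈ 798.5 minutes

μ = GM = 6.674×10⁻¹¹ × 7.348×10²² = 4.904×10¹² m³/s².
Semi-major axis a = (r_p + r_a)/2 = (1774.0 + 11390)/2 = 6582.0 km = 6.582×10⁶ m.
By Kepler's third law T = 2π√(a³/μ) = 2π × 7.625×10³ = 4.791×10⁴ s.
= 798.5 minutes.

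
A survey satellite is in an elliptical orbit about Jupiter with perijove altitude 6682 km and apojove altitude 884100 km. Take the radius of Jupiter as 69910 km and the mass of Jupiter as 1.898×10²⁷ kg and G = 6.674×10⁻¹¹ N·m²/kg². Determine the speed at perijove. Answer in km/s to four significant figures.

μ = GM = 6.674×10⁻¹¹ × 1.898×10²⁷ = 1.267×10¹⁷ m³/s².
r_p = 69910 + 6682 = 76592 km = 7.6592×10⁷ m.
r_a = 69910 + 884100 = 954010 km = 9.5401×10⁸ m.
Semi-major axis a = (r_p + r_a)/2 = 5.1530×10⁵ km = 5.153×10⁸ m.
Vis-viva: v² = μ(2/r − 1/a) = 1.267×10¹⁷ × (2.611×10⁻⁸ − 1.941×10⁻⁹) = 3.062×10⁹ m²/s².
v = 55330 m/s = 55.33 km/s.

v ≈ 55.33 km/s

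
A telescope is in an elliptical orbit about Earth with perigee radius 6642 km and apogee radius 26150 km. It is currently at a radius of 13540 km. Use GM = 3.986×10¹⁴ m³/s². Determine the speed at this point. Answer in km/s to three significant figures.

Semi-major axis a = (r_p + r_a)/2 = 16396 km = 1.640×10⁷ m.
Vis-viva: v² = μ(2/r − 1/a) = 3.986×10¹⁴ × (1.477×10⁻⁷ − 6.099×10⁻⁸) = 3.457×10⁷ m²/s².
v = 5879 m/s = 5.879 km/s.

v ≈ 5.88 km/s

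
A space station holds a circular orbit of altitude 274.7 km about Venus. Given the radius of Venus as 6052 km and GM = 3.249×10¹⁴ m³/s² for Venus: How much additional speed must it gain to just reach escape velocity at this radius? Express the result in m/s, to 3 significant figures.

Δv ≈ 2970 m/s

r = 6052 + 274.7 = 6326.7 km = 6.3267×10⁶ m.
Circular speed v_c = √(μ/r) = 7166 m/s.
Escape speed v_esc = √(2μ/r) = √2 × v_c = 10130 m/s.
Δv = v_esc − v_c = 2968 m/s.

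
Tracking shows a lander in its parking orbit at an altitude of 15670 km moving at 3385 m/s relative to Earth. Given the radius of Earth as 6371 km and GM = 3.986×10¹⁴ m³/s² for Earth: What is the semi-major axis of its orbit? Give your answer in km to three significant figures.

r = 6371 + 15670 = 22041 km = 2.204×10⁷ m.
Vis-viva rearranged: 1/a = 2/r − v²/μ = 9.074×10⁻⁸ − 2.875×10⁻⁸ = 6.199×10⁻⁸ m⁻¹.
a = 1.613×10⁷ m = 16131 km.

a ≈ 16100 km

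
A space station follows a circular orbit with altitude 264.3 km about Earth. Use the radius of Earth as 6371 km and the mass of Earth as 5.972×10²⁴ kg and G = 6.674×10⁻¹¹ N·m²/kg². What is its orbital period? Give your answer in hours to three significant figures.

T ≈ 1.49 hours

μ = GM = 6.674×10⁻¹¹ × 5.972×10²⁴ = 3.986×10¹⁴ m³/s².
r = 6371 + 264.3 = 6635.3 km = 6.6353×10⁶ m.
Kepler's third law: T = 2π√(r³/μ) = 2π√((6.635×10⁶)³ / 3.986×10¹⁴).
r³/μ = 7.330×10⁵ s², so T = 2π × 8.561×10² = 5.379×10³ s.
Converting: 5.379×10³ s ÷ 3600 = 1.494 hours.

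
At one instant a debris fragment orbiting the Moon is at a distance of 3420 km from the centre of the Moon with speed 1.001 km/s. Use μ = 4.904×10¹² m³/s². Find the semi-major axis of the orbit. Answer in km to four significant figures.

a ≈ 2628 km

r = 3.420×10⁶ m.
Vis-viva rearranged: 1/a = 2/r − v²/μ = 5.848×10⁻⁷ − 2.043×10⁻⁷ = 3.805×10⁻⁷ m⁻¹.
a = 2.628×10⁶ m = 2628.3 km.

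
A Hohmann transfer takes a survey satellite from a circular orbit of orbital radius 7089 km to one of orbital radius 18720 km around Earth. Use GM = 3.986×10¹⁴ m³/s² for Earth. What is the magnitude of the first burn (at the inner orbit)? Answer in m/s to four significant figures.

Δv ≈ 1533 m/s

r₁ = 7089 km = 7.089×10⁶ m.
r₂ = 18720 km = 1.872×10⁷ m.
Transfer ellipse a_t = (r₁ + r₂)/2 = 1.290×10⁷ m.
At r₁: circular v_c1 = √(μ/r₁) = 7499 m/s; transfer-perigee v_p = √[μ(2/r₁ − 1/a_t)] = 9031 m/s.
Δv₁ = v_p − v_c1 = 1533 m/s.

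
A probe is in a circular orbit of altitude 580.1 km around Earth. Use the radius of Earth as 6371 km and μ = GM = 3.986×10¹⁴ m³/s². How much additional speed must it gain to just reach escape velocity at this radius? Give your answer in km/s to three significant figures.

r = 6371 + 580.1 = 6951.1 km = 6.9511×10⁶ m.
Circular speed v_c = √(μ/r) = 7573 m/s.
Escape speed v_esc = √(2μ/r) = √2 × v_c = 10710 m/s.
Δv = v_esc − v_c = 3137 m/s = 3.137 km/s.

Δv ≈ 3.14 km/s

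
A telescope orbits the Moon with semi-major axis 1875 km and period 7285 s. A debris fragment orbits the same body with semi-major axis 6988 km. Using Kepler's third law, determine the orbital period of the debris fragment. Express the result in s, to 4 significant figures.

Kepler's third law: T² ∝ a³, so T₂ = T₁ (a₂/a₁)^(3/2).
a₂/a₁ = 3.727, (a₂/a₁)^(3/2) = 7.195.
T₂ = 7285 × 7.195 = 52420 s.

T₂ ≈ 52420 s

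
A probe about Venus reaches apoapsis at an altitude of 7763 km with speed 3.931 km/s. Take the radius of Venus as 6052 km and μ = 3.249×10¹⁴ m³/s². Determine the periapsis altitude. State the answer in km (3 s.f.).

r_a = 6052 + 7763 = 13815 km = 1.382×10⁷ m.
Specific energy ε = v²/2 − μ/r = -1.579×10⁷ J/kg, so a = −μ/(2ε) = 1.029×10⁷ m.
The apsides satisfy r_p + r_a = 2a, so the periapsis radius is 2a − r_a = 6.759×10⁶ m = 6759.3 km.
Periapsis altitude = 6759.3 − 6052 = 707.31 km.

periapsis altitude ≈ 707 km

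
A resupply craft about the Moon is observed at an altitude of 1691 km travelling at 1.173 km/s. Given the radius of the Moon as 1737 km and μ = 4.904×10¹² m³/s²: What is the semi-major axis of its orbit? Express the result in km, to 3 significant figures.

a ≈ 3300 km

r = 1737 + 1691 = 3428.0 km = 3.428×10⁶ m.
Vis-viva rearranged: 1/a = 2/r − v²/μ = 5.834×10⁻⁷ − 2.806×10⁻⁷ = 3.029×10⁻⁷ m⁻¹.
a = 3.302×10⁶ m = 3301.9 km.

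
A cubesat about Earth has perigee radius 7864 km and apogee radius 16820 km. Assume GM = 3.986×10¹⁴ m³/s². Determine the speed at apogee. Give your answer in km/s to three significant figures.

v ≈ 3.89 km/s

Semi-major axis a = (r_p + r_a)/2 = 12342 km = 1.234×10⁷ m.
Vis-viva: v² = μ(2/r − 1/a) = 3.986×10¹⁴ × (1.189×10⁻⁷ − 8.102×10⁻⁸) = 1.510×10⁷ m²/s².
v = 3886 m/s = 3.886 km/s.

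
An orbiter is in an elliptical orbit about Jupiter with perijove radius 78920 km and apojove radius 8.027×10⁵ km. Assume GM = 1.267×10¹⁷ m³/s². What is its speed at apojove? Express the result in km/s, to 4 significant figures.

Semi-major axis a = (r_p + r_a)/2 = 4.4081×10⁵ km = 4.408×10⁸ m.
Vis-viva: v² = μ(2/r − 1/a) = 1.267×10¹⁷ × (2.492×10⁻⁹ − 2.269×10⁻⁹) = 2.826×10⁷ m²/s².
v = 5316 m/s = 5.316 km/s.

v ≈ 5.316 km/s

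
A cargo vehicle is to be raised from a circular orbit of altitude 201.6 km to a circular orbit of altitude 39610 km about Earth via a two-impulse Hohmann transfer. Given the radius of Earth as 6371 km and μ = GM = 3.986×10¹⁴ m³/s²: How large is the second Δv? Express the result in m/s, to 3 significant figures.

r₁ = 6371 + 201.6 = 6572.6 km = 6.5726×10⁶ m.
r₂ = 6371 + 39610 = 45981 km = 4.5981×10⁷ m.
Transfer ellipse a_t = (r₁ + r₂)/2 = 2.628×10⁷ m.
At r₁: circular v_c1 = √(μ/r₁) = 7788 m/s; transfer-perigee v_p = √[μ(2/r₁ − 1/a_t)] = 10300 m/s.
At r₂: circular v_c2 = √(μ/r₂) = 2944 m/s; transfer-apogee v_a = √[μ(2/r₂ − 1/a_t)] = 1473 m/s.
Δv₂ = v_c2 − v_a = 1472 m/s.

Δv ≈ 1470 m/s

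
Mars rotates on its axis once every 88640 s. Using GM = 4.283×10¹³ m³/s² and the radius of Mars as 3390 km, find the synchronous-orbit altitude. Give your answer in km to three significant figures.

h_sync ≈ 17000 km

A synchronous orbit has period T, so by Kepler's third law a = (μT²/4π²)^(1/3).
μT²/4π² = 4.283×10¹³ × (8.864×10⁴)² / 39.48 = 8.524×10²¹ m³.
a = 2.043×10⁷ m = 20428 km.
Altitude h = a − R = 20428 − 3390 = 17038 km.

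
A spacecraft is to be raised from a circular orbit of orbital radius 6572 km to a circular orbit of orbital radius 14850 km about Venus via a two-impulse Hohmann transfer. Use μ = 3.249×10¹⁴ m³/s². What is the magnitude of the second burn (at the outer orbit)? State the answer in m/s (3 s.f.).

Δv ≈ 1010 m/s

r₁ = 6572 km = 6.572×10⁶ m.
r₂ = 14850 km = 1.485×10⁷ m.
Transfer ellipse a_t = (r₁ + r₂)/2 = 1.071×10⁷ m.
At r₁: circular v_c1 = √(μ/r₁) = 7031 m/s; transfer-periapsis v_p = √[μ(2/r₁ − 1/a_t)] = 8279 m/s.
At r₂: circular v_c2 = √(μ/r₂) = 4677 m/s; transfer-apoapsis v_a = √[μ(2/r₂ − 1/a_t)] = 3664 m/s.
Δv₂ = v_c2 − v_a = 1014 m/s.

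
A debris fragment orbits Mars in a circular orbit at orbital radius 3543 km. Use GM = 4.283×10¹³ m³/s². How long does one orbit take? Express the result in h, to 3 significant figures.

T ≈ 1.78 h

r = 3543 km = 3.543×10⁶ m.
Kepler's third law: T = 2π√(r³/μ) = 2π√((3.543×10⁶)³ / 4.283×10¹³).
r³/μ = 1.038×10⁶ s², so T = 2π × 1.019×10³ = 6.403×10³ s.
Converting: 6.403×10³ s ÷ 3600 = 1.779 h.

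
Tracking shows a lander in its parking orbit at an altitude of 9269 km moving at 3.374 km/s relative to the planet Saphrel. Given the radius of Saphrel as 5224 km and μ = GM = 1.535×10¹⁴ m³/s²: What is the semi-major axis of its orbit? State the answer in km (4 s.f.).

r = 5224 + 9269 = 14493 km = 1.449×10⁷ m.
Specific orbital energy ε = v²/2 − μ/r = (3374)²/2 − 1.535×10¹⁴/1.449×10⁷ = -4.899×10⁶ J/kg.
Since ε = −μ/(2a), a = −μ/(2ε) = 1.567×10⁷ m = 15665 km.

a ≈ 15670 km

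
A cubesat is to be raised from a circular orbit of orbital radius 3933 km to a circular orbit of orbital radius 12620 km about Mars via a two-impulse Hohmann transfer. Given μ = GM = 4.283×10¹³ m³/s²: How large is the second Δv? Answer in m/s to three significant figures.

r₁ = 3933 km = 3.933×10⁶ m.
r₂ = 12620 km = 1.262×10⁷ m.
Transfer ellipse a_t = (r₁ + r₂)/2 = 8.276×10⁶ m.
At r₁: circular v_c1 = √(μ/r₁) = 3300 m/s; transfer-periapsis v_p = √[μ(2/r₁ − 1/a_t)] = 4075 m/s.
At r₂: circular v_c2 = √(μ/r₂) = 1842 m/s; transfer-apoapsis v_a = √[μ(2/r₂ − 1/a_t)] = 1270 m/s.
Δv₂ = v_c2 − v_a = 572.3 m/s.

Δv ≈ 572 m/s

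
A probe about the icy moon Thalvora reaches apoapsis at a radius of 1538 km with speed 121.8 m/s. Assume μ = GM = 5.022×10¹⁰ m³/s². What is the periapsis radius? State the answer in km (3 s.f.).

periapsis radius ≈ 452 km

r_a = 1.538×10⁶ m.
Specific energy ε = v²/2 − μ/r = -2.524×10⁴ J/kg, so a = −μ/(2ε) = 9.950×10⁵ m.
The apsides satisfy r_p + r_a = 2a, so the periapsis radius is 2a − r_a = 4.521×10⁵ m = 452.08 km.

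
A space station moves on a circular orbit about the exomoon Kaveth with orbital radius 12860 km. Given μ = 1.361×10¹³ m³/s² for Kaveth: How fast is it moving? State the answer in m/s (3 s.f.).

r = 12860 km = 1.286×10⁷ m.
For a circular orbit v = √(μ/r) = √(1.361×10¹³ / 1.286×10⁷) = √(1.058×10⁶) = 1029 m/s.

v ≈ 1030 m/s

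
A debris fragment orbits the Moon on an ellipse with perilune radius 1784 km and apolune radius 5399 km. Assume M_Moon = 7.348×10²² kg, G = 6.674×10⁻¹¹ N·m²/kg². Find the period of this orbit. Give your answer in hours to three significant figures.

μ = GM = 6.674×10⁻¹¹ × 7.348×10²² = 4.904×10¹² m³/s².
Semi-major axis a = (r_p + r_a)/2 = (1784.0 + 5399.0)/2 = 3591.5 km = 3.592×10⁶ m.
By Kepler's third law T = 2π√(a³/μ) = 2π × 3.074×10³ = 1.931×10⁴ s.
= 5.364 hours.

T ≈ 5.36 hours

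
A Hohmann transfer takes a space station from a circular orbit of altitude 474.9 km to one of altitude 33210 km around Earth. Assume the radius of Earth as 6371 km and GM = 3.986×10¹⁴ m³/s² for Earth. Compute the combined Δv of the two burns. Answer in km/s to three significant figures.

r₁ = 6371 + 474.9 = 6845.9 km = 6.8459×10⁶ m.
r₂ = 6371 + 33210 = 39581 km = 3.9581×10⁷ m.
Transfer ellipse a_t = (r₁ + r₂)/2 = 2.321×10⁷ m.
At r₁: circular v_c1 = √(μ/r₁) = 7631 m/s; transfer-perigee v_p = √[μ(2/r₁ − 1/a_t)] = 9964 m/s.
Δv₁ = v_p − v_c1 = 2333 m/s.
At r₂: circular v_c2 = √(μ/r₂) = 3173 m/s; transfer-apogee v_a = √[μ(2/r₂ − 1/a_t)] = 1723 m/s.
Δv₂ = v_c2 − v_a = 1450 m/s.
Total Δv = Δv₁ + Δv₂ = 3783 m/s = 3.783 km/s.

Δv_total ≈ 3.78 km/s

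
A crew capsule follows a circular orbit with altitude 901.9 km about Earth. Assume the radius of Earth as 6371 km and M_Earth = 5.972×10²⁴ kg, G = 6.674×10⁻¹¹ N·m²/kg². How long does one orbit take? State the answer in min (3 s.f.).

μ = GM = 6.674×10⁻¹¹ × 5.972×10²⁴ = 3.986×10¹⁴ m³/s².
r = 6371 + 901.9 = 7272.9 km = 7.2729×10⁶ m.
Kepler's third law: T = 2π√(r³/μ) = 2π√((7.273×10⁶)³ / 3.986×10¹⁴).
r³/μ = 9.652×10⁵ s², so T = 2π × 9.824×10² = 6.173×10³ s.
Converting: 6.173×10³ s ÷ 60.00 = 102.9 min.

T ≈ 103 min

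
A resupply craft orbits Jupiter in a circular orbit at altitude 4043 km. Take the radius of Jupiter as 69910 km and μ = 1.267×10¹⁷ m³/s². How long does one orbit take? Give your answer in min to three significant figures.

T ≈ 187 min

r = 69910 + 4043 = 73953 km = 7.3953×10⁷ m.
Kepler's third law: T = 2π√(r³/μ) = 2π√((7.395×10⁷)³ / 1.267×10¹⁷).
r³/μ = 3.192×10⁶ s², so T = 2π × 1.787×10³ = 1.123×10⁴ s.
Converting: 1.123×10⁴ s ÷ 60.00 = 187.1 min.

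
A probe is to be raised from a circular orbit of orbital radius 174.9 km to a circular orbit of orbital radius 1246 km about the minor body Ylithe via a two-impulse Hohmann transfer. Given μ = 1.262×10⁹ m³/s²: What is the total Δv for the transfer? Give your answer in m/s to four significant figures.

r₁ = 174.9 km = 1.749×10⁵ m.
r₂ = 1246 km = 1.246×10⁶ m.
Transfer ellipse a_t = (r₁ + r₂)/2 = 7.104×10⁵ m.
At r₁: circular v_c1 = √(μ/r₁) = 84.94 m/s; transfer-periapsis v_p = √[μ(2/r₁ − 1/a_t)] = 112.5 m/s.
Δv₁ = v_p − v_c1 = 27.55 m/s.
At r₂: circular v_c2 = √(μ/r₂) = 31.83 m/s; transfer-apoapsis v_a = √[μ(2/r₂ − 1/a_t)] = 15.79 m/s.
Δv₂ = v_c2 − v_a = 16.03 m/s.
Total Δv = Δv₁ + Δv₂ = 43.58 m/s.

Δv_total ≈ 43.58 m/s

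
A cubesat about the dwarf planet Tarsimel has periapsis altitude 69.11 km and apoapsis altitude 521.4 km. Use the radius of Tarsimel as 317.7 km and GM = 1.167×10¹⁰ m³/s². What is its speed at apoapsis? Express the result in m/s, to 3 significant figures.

r_p = 317.7 + 69.11 = 386.81 km = 3.8681×10⁵ m.
r_a = 317.7 + 521.4 = 839.10 km = 8.3910×10⁵ m.
Semi-major axis a = (r_p + r_a)/2 = 612.95 km = 6.130×10⁵ m.
Vis-viva: v² = μ(2/r − 1/a) = 1.167×10¹⁰ × (2.384×10⁻⁶ − 1.631×10⁻⁶) = 8.777×10³ m²/s².
v = 93.68 m/s.

v ≈ 93.7 m/s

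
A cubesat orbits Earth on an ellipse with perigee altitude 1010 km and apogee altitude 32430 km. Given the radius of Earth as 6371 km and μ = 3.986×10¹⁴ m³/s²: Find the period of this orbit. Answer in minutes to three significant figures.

T ≈ 582 minutes

r_p = 6371 + 1010 = 7381.0 km = 7.3810×10⁶ m.
r_a = 6371 + 32430 = 38801 km = 3.8801×10⁷ m.
Semi-major axis a = (r_p + r_a)/2 = (7381.0 + 38801)/2 = 23091 km = 2.309×10⁷ m.
By Kepler's third law T = 2π√(a³/μ) = 2π × 5.558×10³ = 3.492×10⁴ s.
= 582.0 minutes.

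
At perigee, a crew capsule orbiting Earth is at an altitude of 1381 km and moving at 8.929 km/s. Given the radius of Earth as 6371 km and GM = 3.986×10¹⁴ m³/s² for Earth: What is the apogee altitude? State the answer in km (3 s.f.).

r_p = 6371 + 1381 = 7752.0 km = 7.752×10⁶ m.
Specific energy ε = v²/2 − μ/r = -1.156×10⁷ J/kg, so a = −μ/(2ε) = 1.725×10⁷ m.
The apsides satisfy r_p + r_a = 2a, so the apogee radius is 2a − r_p = 2.674×10⁷ m = 26742 km.
Apogee altitude = 26742 − 6371 = 20371 km.

apogee altitude ≈ 20400 km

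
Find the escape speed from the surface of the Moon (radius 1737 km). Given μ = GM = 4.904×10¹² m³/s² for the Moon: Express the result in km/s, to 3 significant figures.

r = R = 1.737×10⁶ m.
Escape speed v_esc = √(2μ/r) = √(2 × 4.904×10¹² / 1.737×10⁶) = √(5.647×10⁶) = 2376 m/s.
= 2.376 km/s.

v_esc ≈ 2.38 km/s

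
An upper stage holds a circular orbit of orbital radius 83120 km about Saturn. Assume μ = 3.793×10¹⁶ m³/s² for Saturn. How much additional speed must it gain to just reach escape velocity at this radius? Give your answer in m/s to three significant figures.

Δv ≈ 8850 m/s

r = 83120 km = 8.312×10⁷ m.
Circular speed v_c = √(μ/r) = 21360 m/s.
Escape speed v_esc = √(2μ/r) = √2 × v_c = 30210 m/s.
Δv = v_esc − v_c = 8848 m/s.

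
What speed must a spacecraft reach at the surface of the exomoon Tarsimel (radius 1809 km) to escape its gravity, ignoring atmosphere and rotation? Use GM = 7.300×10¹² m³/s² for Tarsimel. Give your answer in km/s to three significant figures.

r = R = 1.809×10⁶ m.
Escape speed v_esc = √(2μ/r) = √(2 × 7.300×10¹² / 1.809×10⁶) = √(8.071×10⁶) = 2841 m/s.
= 2.841 km/s.

v_esc ≈ 2.84 km/s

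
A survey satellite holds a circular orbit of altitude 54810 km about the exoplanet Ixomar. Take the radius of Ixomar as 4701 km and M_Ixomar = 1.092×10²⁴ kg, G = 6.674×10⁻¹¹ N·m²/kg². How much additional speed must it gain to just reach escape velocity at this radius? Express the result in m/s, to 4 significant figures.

Δv ≈ 458.4 m/s

μ = GM = 6.674×10⁻¹¹ × 1.092×10²⁴ = 7.288×10¹³ m³/s².
r = 4701 + 54810 = 59511 km = 5.9511×10⁷ m.
Circular speed v_c = √(μ/r) = 1107 m/s.
Escape speed v_esc = √(2μ/r) = √2 × v_c = 1565 m/s.
Δv = v_esc − v_c = 458.4 m/s.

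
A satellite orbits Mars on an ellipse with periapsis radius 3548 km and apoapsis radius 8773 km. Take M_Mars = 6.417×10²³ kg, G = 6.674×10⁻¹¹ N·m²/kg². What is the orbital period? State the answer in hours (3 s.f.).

T ≈ 4.08 hours

μ = GM = 6.674×10⁻¹¹ × 6.417×10²³ = 4.283×10¹³ m³/s².
Semi-major axis a = (r_p + r_a)/2 = (3548.0 + 8773.0)/2 = 6160.5 km = 6.160×10⁶ m.
By Kepler's third law T = 2π√(a³/μ) = 2π × 2.336×10³ = 1.468×10⁴ s.
= 4.078 hours.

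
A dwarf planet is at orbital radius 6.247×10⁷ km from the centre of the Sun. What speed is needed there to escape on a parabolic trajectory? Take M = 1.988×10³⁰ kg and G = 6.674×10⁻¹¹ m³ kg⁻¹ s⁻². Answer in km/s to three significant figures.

v_esc ≈ 65.2 km/s

μ = GM = 6.674×10⁻¹¹ × 1.988×10³⁰ = 1.327×10²⁰ m³/s².
r = 6.247×10⁷ km = 6.247×10¹⁰ m.
Escape speed v_esc = √(2μ/r) = √(2 × 1.327×10²⁰ / 6.247×10¹⁰) = √(4.248×10⁹) = 65170 m/s.
= 65.17 km/s.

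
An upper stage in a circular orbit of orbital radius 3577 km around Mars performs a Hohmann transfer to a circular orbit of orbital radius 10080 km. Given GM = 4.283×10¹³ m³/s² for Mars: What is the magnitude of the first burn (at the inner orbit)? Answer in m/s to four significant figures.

r₁ = 3577 km = 3.577×10⁶ m.
r₂ = 10080 km = 1.008×10⁷ m.
Transfer ellipse a_t = (r₁ + r₂)/2 = 6.828×10⁶ m.
At r₁: circular v_c1 = √(μ/r₁) = 3460 m/s; transfer-periapsis v_p = √[μ(2/r₁ − 1/a_t)] = 4204 m/s.
Δv₁ = v_p − v_c1 = 743.9 m/s.

Δv ≈ 743.9 m/s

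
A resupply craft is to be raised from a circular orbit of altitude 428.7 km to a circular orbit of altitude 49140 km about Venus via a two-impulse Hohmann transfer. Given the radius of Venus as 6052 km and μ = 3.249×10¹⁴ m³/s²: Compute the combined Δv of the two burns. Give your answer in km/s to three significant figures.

r₁ = 6052 + 428.7 = 6480.7 km = 6.4807×10⁶ m.
r₂ = 6052 + 49140 = 55192 km = 5.5192×10⁷ m.
Transfer ellipse a_t = (r₁ + r₂)/2 = 3.084×10⁷ m.
At r₁: circular v_c1 = √(μ/r₁) = 7080 m/s; transfer-periapsis v_p = √[μ(2/r₁ − 1/a_t)] = 9473 m/s.
Δv₁ = v_p − v_c1 = 2392 m/s.
At r₂: circular v_c2 = √(μ/r₂) = 2426 m/s; transfer-apoapsis v_a = √[μ(2/r₂ − 1/a_t)] = 1112 m/s.
Δv₂ = v_c2 − v_a = 1314 m/s.
Total Δv = Δv₁ + Δv₂ = 3706 m/s = 3.706 km/s.

Δv_total ≈ 3.71 km/s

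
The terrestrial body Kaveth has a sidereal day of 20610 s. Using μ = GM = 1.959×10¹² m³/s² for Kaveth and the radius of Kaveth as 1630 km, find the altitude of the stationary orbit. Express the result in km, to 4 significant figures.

h_sync ≈ 1132 km

A synchronous orbit has period T, so by Kepler's third law a = (μT²/4π²)^(1/3).
μT²/4π² = 1.959×10¹² × (2.061×10⁴)² / 39.48 = 2.108×10¹⁹ m³.
a = 2.762×10⁶ m = 2762.3 km.
Altitude h = a − R = 2762.3 − 1630 = 1132.3 km.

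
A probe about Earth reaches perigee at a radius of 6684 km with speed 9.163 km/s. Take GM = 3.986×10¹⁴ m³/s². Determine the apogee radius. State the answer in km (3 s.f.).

apogee radius ≈ 15900 km

r_p = 6.684×10⁶ m.
Specific energy ε = v²/2 − μ/r = -1.765×10⁷ J/kg, so a = −μ/(2ε) = 1.129×10⁷ m.
The apsides satisfy r_p + r_a = 2a, so the apogee radius is 2a − r_p = 1.589×10⁷ m = 15894 km.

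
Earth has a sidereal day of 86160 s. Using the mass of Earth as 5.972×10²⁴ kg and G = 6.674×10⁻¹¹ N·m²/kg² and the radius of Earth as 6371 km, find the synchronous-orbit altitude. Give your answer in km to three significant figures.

h_sync ≈ 35800 km

μ = GM = 6.674×10⁻¹¹ × 5.972×10²⁴ = 3.986×10¹⁴ m³/s².
A synchronous orbit has period T, so by Kepler's third law a = (μT²/4π²)^(1/3).
μT²/4π² = 3.986×10¹⁴ × (8.616×10⁴)² / 39.48 = 7.495×10²² m³.
a = 4.216×10⁷ m = 42162 km.
Altitude h = a − R = 42162 − 6371 = 35791 km.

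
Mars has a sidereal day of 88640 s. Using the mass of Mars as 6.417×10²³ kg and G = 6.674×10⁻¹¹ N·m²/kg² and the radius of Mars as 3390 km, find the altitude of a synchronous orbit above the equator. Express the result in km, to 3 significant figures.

μ = GM = 6.674×10⁻¹¹ × 6.417×10²³ = 4.283×10¹³ m³/s².
A synchronous orbit has period T, so by Kepler's third law a = (μT²/4π²)^(1/3).
μT²/4π² = 4.283×10¹³ × (8.864×10⁴)² / 39.48 = 8.524×10²¹ m³.
a = 2.043×10⁷ m = 20427 km.
Altitude h = a − R = 20427 − 3390 = 17037 km.

h_sync ≈ 17000 km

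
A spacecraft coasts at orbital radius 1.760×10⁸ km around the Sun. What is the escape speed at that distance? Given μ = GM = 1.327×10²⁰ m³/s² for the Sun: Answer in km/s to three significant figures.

r = 1.760×10⁸ km = 1.760×10¹¹ m.
Escape speed v_esc = √(2μ/r) = √(2 × 1.327×10²⁰ / 1.760×10¹¹) = √(1.508×10⁹) = 38830 m/s.
= 38.83 km/s.

v_esc ≈ 38.8 km/s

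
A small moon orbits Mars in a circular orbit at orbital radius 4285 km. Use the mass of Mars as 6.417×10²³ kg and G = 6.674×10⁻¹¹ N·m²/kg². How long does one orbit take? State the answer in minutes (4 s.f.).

T ≈ 141.9 minutes

μ = GM = 6.674×10⁻¹¹ × 6.417×10²³ = 4.283×10¹³ m³/s².
r = 4285 km = 4.285×10⁶ m.
Kepler's third law: T = 2π√(r³/μ) = 2π√((4.285×10⁶)³ / 4.283×10¹³).
r³/μ = 1.837×10⁶ s², so T = 2π × 1.355×10³ = 8.516×10³ s.
Converting: 8.516×10³ s ÷ 60.00 = 141.9 minutes.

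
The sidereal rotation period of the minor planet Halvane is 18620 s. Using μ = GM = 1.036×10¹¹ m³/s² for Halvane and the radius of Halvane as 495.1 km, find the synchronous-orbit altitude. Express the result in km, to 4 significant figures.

h_sync ≈ 473.9 km

A synchronous orbit has period T, so by Kepler's third law a = (μT²/4π²)^(1/3).
μT²/4π² = 1.036×10¹¹ × (1.862×10⁴)² / 39.48 = 9.098×10¹⁷ m³.
a = 9.690×10⁵ m = 968.99 km.
Altitude h = a − R = 968.99 − 495.1 = 473.89 km.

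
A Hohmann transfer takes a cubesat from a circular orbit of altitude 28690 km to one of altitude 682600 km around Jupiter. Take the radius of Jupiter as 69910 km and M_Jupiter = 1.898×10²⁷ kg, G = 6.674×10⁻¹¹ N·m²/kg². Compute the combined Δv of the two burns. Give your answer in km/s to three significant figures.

μ = GM = 6.674×10⁻¹¹ × 1.898×10²⁷ = 1.267×10¹⁷ m³/s².
r₁ = 69910 + 28690 = 98600 km = 9.8600×10⁷ m.
r₂ = 69910 + 682600 = 752510 km = 7.5251×10⁸ m.
Transfer ellipse a_t = (r₁ + r₂)/2 = 4.256×10⁸ m.
At r₁: circular v_c1 = √(μ/r₁) = 35840 m/s; transfer-perijove v_p = √[μ(2/r₁ − 1/a_t)] = 47660 m/s.
Δv₁ = v_p − v_c1 = 11820 m/s.
At r₂: circular v_c2 = √(μ/r₂) = 12970 m/s; transfer-apojove v_a = √[μ(2/r₂ − 1/a_t)] = 6245 m/s.
Δv₂ = v_c2 − v_a = 6729 m/s.
Total Δv = Δv₁ + Δv₂ = 18550 m/s = 18.55 km/s.

Δv_total ≈ 18.5 km/s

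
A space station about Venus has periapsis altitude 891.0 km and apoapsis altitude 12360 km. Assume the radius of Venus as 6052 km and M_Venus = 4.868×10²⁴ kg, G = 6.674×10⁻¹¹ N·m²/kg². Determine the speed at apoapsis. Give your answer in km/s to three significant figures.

v ≈ 3.11 km/s

μ = GM = 6.674×10⁻¹¹ × 4.868×10²⁴ = 3.249×10¹⁴ m³/s².
r_p = 6052 + 891.0 = 6943.0 km = 6.9430×10⁶ m.
r_a = 6052 + 12360 = 18412 km = 1.8412×10⁷ m.
Semi-major axis a = (r_p + r_a)/2 = 12678 km = 1.268×10⁷ m.
Vis-viva: v² = μ(2/r − 1/a) = 3.249×10¹⁴ × (1.086×10⁻⁷ − 7.888×10⁻⁸) = 9.664×10⁶ m²/s².
v = 3109 m/s = 3.109 km/s.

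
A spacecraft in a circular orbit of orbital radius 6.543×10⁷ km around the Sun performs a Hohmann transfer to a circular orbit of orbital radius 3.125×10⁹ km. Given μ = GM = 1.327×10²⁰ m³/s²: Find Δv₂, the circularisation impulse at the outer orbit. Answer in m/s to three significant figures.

r₁ = 6.543×10⁷ km = 6.543×10¹⁰ m.
r₂ = 3.125×10⁹ km = 3.125×10¹² m.
Transfer ellipse a_t = (r₁ + r₂)/2 = 1.595×10¹² m.
At r₁: circular v_c1 = √(μ/r₁) = 45030 m/s; transfer-perihelion v_p = √[μ(2/r₁ − 1/a_t)] = 63030 m/s.
At r₂: circular v_c2 = √(μ/r₂) = 6516 m/s; transfer-aphelion v_a = √[μ(2/r₂ − 1/a_t)] = 1320 m/s.
Δv₂ = v_c2 − v_a = 5197 m/s.

Δv ≈ 5200 m/s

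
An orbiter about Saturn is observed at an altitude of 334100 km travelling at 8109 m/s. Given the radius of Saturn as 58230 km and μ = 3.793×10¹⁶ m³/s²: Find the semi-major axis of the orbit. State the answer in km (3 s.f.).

a ≈ 2.97×10⁵ km

r = 58230 + 334100 = 3.9233×10⁵ km = 3.923×10⁸ m.
Vis-viva rearranged: 1/a = 2/r − v²/μ = 5.098×10⁻⁹ − 1.734×10⁻⁹ = 3.364×10⁻⁹ m⁻¹.
a = 2.973×10⁸ m = 2.9725×10⁵ km.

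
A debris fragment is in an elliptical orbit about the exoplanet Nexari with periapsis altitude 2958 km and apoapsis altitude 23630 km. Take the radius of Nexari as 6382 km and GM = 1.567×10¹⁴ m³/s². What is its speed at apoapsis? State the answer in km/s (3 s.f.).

r_p = 6382 + 2958 = 9340.0 km = 9.3400×10⁶ m.
r_a = 6382 + 23630 = 30012 km = 3.0012×10⁷ m.
Semi-major axis a = (r_p + r_a)/2 = 19676 km = 1.968×10⁷ m.
Vis-viva: v² = μ(2/r − 1/a) = 1.567×10¹⁴ × (6.664×10⁻⁸ − 5.082×10⁻⁸) = 2.478×10⁶ m²/s².
v = 1574 m/s = 1.574 km/s.

v ≈ 1.57 km/s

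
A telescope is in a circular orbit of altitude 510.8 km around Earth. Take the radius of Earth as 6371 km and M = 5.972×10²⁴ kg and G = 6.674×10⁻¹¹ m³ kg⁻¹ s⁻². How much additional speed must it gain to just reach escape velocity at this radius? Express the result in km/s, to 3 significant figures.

μ = GM = 6.674×10⁻¹¹ × 5.972×10²⁴ = 3.986×10¹⁴ m³/s².
r = 6371 + 510.8 = 6881.8 km = 6.8818×10⁶ m.
Circular speed v_c = √(μ/r) = 7610 m/s.
Escape speed v_esc = √(2μ/r) = √2 × v_c = 10760 m/s.
Δv = v_esc − v_c = 3152 m/s = 3.152 km/s.

Δv ≈ 3.15 km/s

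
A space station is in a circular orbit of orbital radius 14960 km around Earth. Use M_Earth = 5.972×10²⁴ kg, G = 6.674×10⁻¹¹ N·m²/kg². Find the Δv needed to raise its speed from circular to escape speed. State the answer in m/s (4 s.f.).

Δv ≈ 2138 m/s

μ = GM = 6.674×10⁻¹¹ × 5.972×10²⁴ = 3.986×10¹⁴ m³/s².
r = 14960 km = 1.496×10⁷ m.
Circular speed v_c = √(μ/r) = 5162 m/s.
Escape speed v_esc = √(2μ/r) = √2 × v_c = 7300 m/s.
Δv = v_esc − v_c = 2138 m/s.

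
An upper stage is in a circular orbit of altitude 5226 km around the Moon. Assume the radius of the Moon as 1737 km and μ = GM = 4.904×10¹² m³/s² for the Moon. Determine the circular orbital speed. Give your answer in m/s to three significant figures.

v ≈ 839 m/s

r = 1737 + 5226 = 6963.0 km = 6.9630×10⁶ m.
For a circular orbit v = √(μ/r) = √(4.904×10¹² / 6.963×10⁶) = √(7.043×10⁵) = 839.2 m/s.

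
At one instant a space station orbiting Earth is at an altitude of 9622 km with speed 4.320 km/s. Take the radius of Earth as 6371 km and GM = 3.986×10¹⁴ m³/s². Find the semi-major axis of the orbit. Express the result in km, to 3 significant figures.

r = 6371 + 9622 = 15993 km = 1.599×10⁷ m.
Vis-viva rearranged: 1/a = 2/r − v²/μ = 1.251×10⁻⁷ − 4.682×10⁻⁸ = 7.823×10⁻⁸ m⁻¹.
a = 1.278×10⁷ m = 12782 km.

a ≈ 12800 km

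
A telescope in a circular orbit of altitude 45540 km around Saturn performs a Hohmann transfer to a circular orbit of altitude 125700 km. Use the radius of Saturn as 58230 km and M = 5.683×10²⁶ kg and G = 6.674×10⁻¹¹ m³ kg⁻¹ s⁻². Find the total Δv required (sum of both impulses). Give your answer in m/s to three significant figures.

μ = GM = 6.674×10⁻¹¹ × 5.683×10²⁶ = 3.793×10¹⁶ m³/s².
r₁ = 58230 + 45540 = 103770 km = 1.0377×10⁸ m.
r₂ = 58230 + 125700 = 183930 km = 1.8393×10⁸ m.
Transfer ellipse a_t = (r₁ + r₂)/2 = 1.438×10⁸ m.
At r₁: circular v_c1 = √(μ/r₁) = 19120 m/s; transfer-perikrone v_p = √[μ(2/r₁ − 1/a_t)] = 21620 m/s.
Δv₁ = v_p − v_c1 = 2500 m/s.
At r₂: circular v_c2 = √(μ/r₂) = 14360 m/s; transfer-apokrone v_a = √[μ(2/r₂ − 1/a_t)] = 12200 m/s.
Δv₂ = v_c2 − v_a = 2164 m/s.
Total Δv = Δv₁ + Δv₂ = 4663 m/s.

Δv_total ≈ 4660 m/s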